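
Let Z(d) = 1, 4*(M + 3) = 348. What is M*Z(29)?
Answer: 84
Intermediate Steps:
M = 84 (M = -3 + (¼)*348 = -3 + 87 = 84)
M*Z(29) = 84*1 = 84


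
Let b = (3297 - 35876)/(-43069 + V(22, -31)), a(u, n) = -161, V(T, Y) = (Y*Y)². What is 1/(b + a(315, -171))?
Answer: -880452/141785351 ≈ -0.0062098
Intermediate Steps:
V(T, Y) = Y⁴ (V(T, Y) = (Y²)² = Y⁴)
b = -32579/880452 (b = (3297 - 35876)/(-43069 + (-31)⁴) = -32579/(-43069 + 923521) = -32579/880452 ≈ -0.037003)
1/(b + a(315, -171)) = 1/(-32579/880452 - 161) = 1/(-141785351/880452) = -880452/141785351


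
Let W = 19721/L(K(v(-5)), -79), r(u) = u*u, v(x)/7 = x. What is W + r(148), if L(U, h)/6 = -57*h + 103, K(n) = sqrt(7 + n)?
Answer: 605358665/27636 ≈ 21905.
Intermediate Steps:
v(x) = 7*x
L(U, h) = 618 - 342*h (L(U, h) = 6*(-57*h + 103) = 6*(103 - 57*h) = 618 - 342*h)
r(u) = u**2
W = 19721/27636 (W = 19721/(618 - 342*(-79)) = 19721/(618 + 27018) = 19721/27636 ≈ 0.71360)
W + r(148) = 19721/27636 + 148**2 = 19721/27636 + 21904 = 605358665/27636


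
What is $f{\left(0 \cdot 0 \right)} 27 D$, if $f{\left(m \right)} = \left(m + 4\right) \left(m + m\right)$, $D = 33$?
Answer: $0$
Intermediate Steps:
$f{\left(m \right)} = 2 m \left(4 + m\right)$ ($f{\left(m \right)} = \left(4 + m\right) 2 m = 2 m \left(4 + m\right)$)
$f{\left(0 \cdot 0 \right)} 27 D = 2 \cdot 0 \cdot 0 \left(4 + 0 \cdot 0\right) 27 \cdot 33 = 2 \cdot 0 \left(4 + 0\right) 27 \cdot 33 = 2 \cdot 0 \cdot 4 \cdot 27 \cdot 33 = 0 \cdot 27 \cdot 33 = 0 \cdot 33 = 0$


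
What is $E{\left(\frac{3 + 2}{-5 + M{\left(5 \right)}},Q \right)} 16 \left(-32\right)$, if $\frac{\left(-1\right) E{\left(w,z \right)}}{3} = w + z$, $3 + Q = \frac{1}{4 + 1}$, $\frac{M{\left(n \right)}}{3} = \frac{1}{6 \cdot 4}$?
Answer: $- \frac{381952}{65} \approx -5876.2$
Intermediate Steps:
$M{\left(n \right)} = \frac{1}{8}$ ($M{\left(n \right)} = 3 \frac{1}{6 \cdot 4} = 3 \cdot \frac{1}{6} \cdot \frac{1}{4} = 3 \cdot \frac{1}{24} = \frac{1}{8}$)
$Q = - \frac{14}{5}$ ($Q = -3 + \frac{1}{4 + 1} = -3 + \frac{1}{5} = - \frac{14}{5} \approx -2.8$)
$E{\left(w,z \right)} = - 3 w - 3 z$ ($E{\left(w,z \right)} = - 3 \left(w + z\right) = - 3 w - 3 z$)
$E{\left(\frac{3 + 2}{-5 + M{\left(5 \right)}},Q \right)} 16 \left(-32\right) = \left(- 3 \frac{3 + 2}{-5 + \frac{1}{8}} - - \frac{42}{5}\right) 16 \left(-32\right) = \left(- 3 \frac{5}{- \frac{39}{8}} + \frac{42}{5}\right) 16 \left(-32\right) = \left(- 3 \cdot 5 \left(- \frac{8}{39}\right) + \frac{42}{5}\right) 16 \left(-32\right) = \left(\left(-3\right) \left(- \frac{40}{39}\right) + \frac{42}{5}\right) 16 \left(-32\right) = \left(\frac{40}{13} + \frac{42}{5}\right) 16 \left(-32\right) = \frac{746}{65} \cdot 16 \left(-32\right) = \frac{11936}{65} \left(-32\right) = - \frac{381952}{65}$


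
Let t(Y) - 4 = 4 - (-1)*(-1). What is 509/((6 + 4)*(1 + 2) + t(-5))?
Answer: 509/37 ≈ 13.757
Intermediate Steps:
t(Y) = 7 (t(Y) = 4 + (4 - (-1)*(-1)) = 4 + (4 - 1*1) = 4 + (4 - 1) = 4 + 3 = 7)
509/((6 + 4)*(1 + 2) + t(-5)) = 509/((6 + 4)*(1 + 2) + 7) = 509/(10*3 + 7) = 509/(30 + 7) = 509/37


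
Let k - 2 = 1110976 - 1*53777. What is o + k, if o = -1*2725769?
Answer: -1668568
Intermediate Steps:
o = -2725769
k = 1057201 (k = 2 + (1110976 - 1*53777) = 2 + (1110976 - 53777) = 2 + 1057199 = 1057201)
o + k = -2725769 + 1057201 = -1668568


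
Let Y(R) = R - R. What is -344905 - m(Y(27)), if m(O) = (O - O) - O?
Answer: -344905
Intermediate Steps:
Y(R) = 0
m(O) = -O (m(O) = 0 - O = -O)
-344905 - m(Y(27)) = -344905 - (-1)*0 = -344905 - 1*0 = -344905 + 0 = -344905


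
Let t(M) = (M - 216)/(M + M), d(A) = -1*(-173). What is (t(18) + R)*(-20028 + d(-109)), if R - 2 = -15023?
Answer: 596702315/2 ≈ 2.9835e+8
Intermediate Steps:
R = -15021 (R = 2 - 15023 = -15021)
d(A) = 173
t(M) = (-216 + M)/(2*M) (t(M) = (-216 + M)/((2*M)) = (-216 + M)*(1/(2*M)) = (-216 + M)/(2*M))
(t(18) + R)*(-20028 + d(-109)) = ((1/2)*(-216 + 18)/18 - 15021)*(-20028 + 173) = ((1/2)*(1/18)*(-198) - 15021)*(-19855) = (-11/2 - 15021)*(-19855) = -30053/2*(-19855) = 596702315/2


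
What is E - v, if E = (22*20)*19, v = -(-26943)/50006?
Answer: 418023217/50006 ≈ 8359.5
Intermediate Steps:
v = 26943/50006 (v = -(-26943)/50006 = -1*(-26943/50006) = 26943/50006 ≈ 0.53880)
E = 8360 (E = 440*19 = 8360)
E - v = 8360 - 1*26943/50006 = 8360 - 26943/50006 = 418023217/50006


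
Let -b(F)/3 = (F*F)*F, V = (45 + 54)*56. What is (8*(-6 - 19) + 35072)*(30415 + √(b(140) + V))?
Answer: 1060631880 + 69744*I*√2056614 ≈ 1.0606e+9 + 1.0002e+8*I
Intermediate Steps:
V = 5544 (V = 99*56 = 5544)
b(F) = -3*F³ (b(F) = -3*F*F*F = -3*F²*F = -3*F³)
(8*(-6 - 19) + 35072)*(30415 + √(b(140) + V)) = (8*(-6 - 19) + 35072)*(30415 + √(-3*140³ + 5544)) = (8*(-25) + 35072)*(30415 + √(-3*2744000 + 5544)) = (-200 + 35072)*(30415 + √(-8232000 + 5544)) = 34872*(30415 + √(-8226456)) = 34872*(30415 + 2*I*√2056614) = 1060631880 + 69744*I*√2056614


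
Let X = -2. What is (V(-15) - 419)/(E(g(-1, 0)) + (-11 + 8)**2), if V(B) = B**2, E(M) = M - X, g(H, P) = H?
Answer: -97/5 ≈ -19.400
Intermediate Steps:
E(M) = 2 + M (E(M) = M - 1*(-2) = M + 2 = 2 + M)
(V(-15) - 419)/(E(g(-1, 0)) + (-11 + 8)**2) = ((-15)**2 - 419)/((2 - 1) + (-11 + 8)**2) = (225 - 419)/(1 + (-3)**2) = -194/(1 + 9) = -194/10 = -194*1/10 = -97/5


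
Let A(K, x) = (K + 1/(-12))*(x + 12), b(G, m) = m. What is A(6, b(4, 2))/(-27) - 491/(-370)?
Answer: -26087/14985 ≈ -1.7409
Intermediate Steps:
A(K, x) = (12 + x)*(-1/12 + K) (A(K, x) = (K - 1/12)*(12 + x) = (-1/12 + K)*(12 + x) = (12 + x)*(-1/12 + K))
A(6, b(4, 2))/(-27) - 491/(-370) = (-1 + 12*6 - 1/12*2 + 6*2)/(-27) - 491/(-370) = (-1 + 72 - ⅙ + 12)*(-1/27) - 491*(-1/370) = (497/6)*(-1/27) + 491/370 = -497/162 + 491/370 = -26087/14985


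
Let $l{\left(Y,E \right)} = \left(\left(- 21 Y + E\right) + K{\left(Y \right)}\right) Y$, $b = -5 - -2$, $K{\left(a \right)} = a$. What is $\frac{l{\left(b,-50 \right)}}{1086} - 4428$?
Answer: $- \frac{801473}{181} \approx -4428.0$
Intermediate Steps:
$b = -3$ ($b = -5 + 2 = -3$)
$l{\left(Y,E \right)} = Y \left(E - 20 Y\right)$ ($l{\left(Y,E \right)} = \left(\left(- 21 Y + E\right) + Y\right) Y = \left(\left(E - 21 Y\right) + Y\right) Y = \left(E - 20 Y\right) Y = Y \left(E - 20 Y\right)$)
$\frac{l{\left(b,-50 \right)}}{1086} - 4428 = \frac{\left(-3\right) \left(-50 - -60\right)}{1086} - 4428 = - 3 \left(-50 + 60\right) \frac{1}{1086} - 4428 = \left(-3\right) 10 \cdot \frac{1}{1086} - 4428 = \left(-30\right) \frac{1}{1086} - 4428 = - \frac{5}{181} - 4428 = - \frac{801473}{181}$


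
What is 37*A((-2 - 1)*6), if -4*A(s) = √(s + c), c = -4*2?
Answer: -37*I*√26/4 ≈ -47.166*I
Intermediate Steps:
c = -8
A(s) = -√(-8 + s)/4 (A(s) = -√(s - 8)/4 = -√(-8 + s)/4)
37*A((-2 - 1)*6) = 37*(-√(-8 + (-2 - 1)*6)/4) = 37*(-√(-8 - 3*6)/4) = 37*(-√(-8 - 18)/4) = 37*(-I*√26/4) = -37*I*√26/4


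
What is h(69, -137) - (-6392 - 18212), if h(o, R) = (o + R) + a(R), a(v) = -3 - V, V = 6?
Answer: 24527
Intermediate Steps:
a(v) = -9 (a(v) = -3 - 1*6 = -3 - 6 = -9)
h(o, R) = -9 + R + o (h(o, R) = (o + R) - 9 = (R + o) - 9 = -9 + R + o)
h(69, -137) - (-6392 - 18212) = (-9 - 137 + 69) - (-6392 - 18212) = -77 - 1*(-24604) = -77 + 24604 = 24527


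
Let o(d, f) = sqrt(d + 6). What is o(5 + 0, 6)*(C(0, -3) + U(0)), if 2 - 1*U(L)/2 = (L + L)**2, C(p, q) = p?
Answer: 4*sqrt(11) ≈ 13.266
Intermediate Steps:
U(L) = 4 - 8*L**2 (U(L) = 4 - 2*(L + L)**2 = 4 - 2*4*L**2 = 4 - 8*L**2)
o(d, f) = sqrt(6 + d)
o(5 + 0, 6)*(C(0, -3) + U(0)) = sqrt(6 + (5 + 0))*(0 + (4 - 8*0**2)) = sqrt(6 + 5)*(0 + (4 - 8*0)) = sqrt(11)*(0 + (4 + 0)) = sqrt(11)*(0 + 4) = sqrt(11)*4 = 4*sqrt(11)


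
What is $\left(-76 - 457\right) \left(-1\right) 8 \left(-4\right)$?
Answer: $-17056$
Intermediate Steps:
$\left(-76 - 457\right) \left(-1\right) 8 \left(-4\right) = - 533 \left(\left(-8\right) \left(-4\right)\right) = \left(-533\right) 32 = -17056$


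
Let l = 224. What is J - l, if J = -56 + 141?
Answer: -139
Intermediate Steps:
J = 85
J - l = 85 - 1*224 = 85 - 224 = -139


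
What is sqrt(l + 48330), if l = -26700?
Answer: sqrt(21630) ≈ 147.07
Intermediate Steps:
sqrt(l + 48330) = sqrt(-26700 + 48330) = sqrt(21630)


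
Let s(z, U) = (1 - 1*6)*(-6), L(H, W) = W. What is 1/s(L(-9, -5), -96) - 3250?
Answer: -97499/30 ≈ -3250.0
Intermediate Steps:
s(z, U) = 30 (s(z, U) = (1 - 6)*(-6) = -5*(-6) = 30)
1/s(L(-9, -5), -96) - 3250 = 1/30 - 3250 = -97499/30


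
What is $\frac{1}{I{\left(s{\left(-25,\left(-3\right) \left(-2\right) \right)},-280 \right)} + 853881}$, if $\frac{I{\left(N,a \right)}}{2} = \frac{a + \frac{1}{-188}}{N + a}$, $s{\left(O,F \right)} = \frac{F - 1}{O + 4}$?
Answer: $\frac{553190}{472359535851} \approx 1.1711 \cdot 10^{-6}$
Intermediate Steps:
$s{\left(O,F \right)} = \frac{-1 + F}{4 + O}$
$I{\left(N,a \right)} = \frac{2 \left(- \frac{1}{188} + a\right)}{N + a}$ ($I{\left(N,a \right)} = 2 \frac{a + \frac{1}{-188}}{N + a} = 2 \frac{a - \frac{1}{188}}{N + a} = 2 \frac{- \frac{1}{188} + a}{N + a} = \frac{2 \left(- \frac{1}{188} + a\right)}{N + a}$)
$\frac{1}{I{\left(s{\left(-25,\left(-3\right) \left(-2\right) \right)},-280 \right)} + 853881} = \frac{1}{\frac{- \frac{1}{94} + 2 \left(-280\right)}{\frac{-1 - -6}{4 - 25} - 280} + 853881} = \frac{1}{\frac{- \frac{1}{94} - 560}{\frac{-1 + 6}{-21} - 280} + 853881} = \frac{1}{\frac{1}{\left(- \frac{1}{21}\right) 5 - 280} \left(- \frac{52641}{94}\right) + 853881} = \frac{1}{\frac{1}{- \frac{5}{21} - 280} \left(- \frac{52641}{94}\right) + 853881} = \frac{1}{\frac{1}{- \frac{5885}{21}} \left(- \frac{52641}{94}\right) + 853881} = \frac{1}{\left(- \frac{21}{5885}\right) \left(- \frac{52641}{94}\right) + 853881} = \frac{1}{\frac{1105461}{553190} + 853881} = \frac{1}{\frac{472359535851}{553190}} = \frac{553190}{472359535851}$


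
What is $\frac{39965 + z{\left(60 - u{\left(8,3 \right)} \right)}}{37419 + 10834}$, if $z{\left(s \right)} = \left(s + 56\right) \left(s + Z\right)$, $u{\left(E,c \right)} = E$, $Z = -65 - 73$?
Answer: $\frac{30677}{48253} \approx 0.63575$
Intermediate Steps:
$Z = -138$
$z{\left(s \right)} = \left(-138 + s\right) \left(56 + s\right)$ ($z{\left(s \right)} = \left(s + 56\right) \left(s - 138\right) = \left(56 + s\right) \left(-138 + s\right) = \left(-138 + s\right) \left(56 + s\right)$)
$\frac{39965 + z{\left(60 - u{\left(8,3 \right)} \right)}}{37419 + 10834} = \frac{39965 - \left(7728 - \left(60 - 8\right)^{2} + 82 \left(60 - 8\right)\right)}{37419 + 10834} = \frac{39965 - \left(7728 - \left(60 - 8\right)^{2} + 82 \left(60 - 8\right)\right)}{48253} = \left(39965 - \left(11992 - 2704\right)\right) \frac{1}{48253} = \left(39965 - 9288\right) \frac{1}{48253} = 30677 \cdot \frac{1}{48253} = \frac{30677}{48253}$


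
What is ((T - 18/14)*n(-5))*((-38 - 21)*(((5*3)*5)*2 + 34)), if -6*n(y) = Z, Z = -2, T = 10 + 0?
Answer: -662216/21 ≈ -31534.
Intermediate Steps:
T = 10
n(y) = 1/3 (n(y) = -1/6*(-2) = 1/3)
((T - 18/14)*n(-5))*((-38 - 21)*(((5*3)*5)*2 + 34)) = ((10 - 18/14)*(1/3))*((-38 - 21)*(((5*3)*5)*2 + 34)) = ((10 - 18*1/14)*(1/3))*(-59*((15*5)*2 + 34)) = ((10 - 9/7)*(1/3))*(-59*(75*2 + 34)) = ((61/7)*(1/3))*(-59*(150 + 34)) = 61*(-59*184)/21 = (61/21)*(-10856) = -662216/21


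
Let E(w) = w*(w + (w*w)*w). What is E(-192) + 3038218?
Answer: 1362029578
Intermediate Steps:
E(w) = w*(w + w³) (E(w) = w*(w + w²*w) = w*(w + w³))
E(-192) + 3038218 = ((-192)² + (-192)⁴) + 3038218 = (36864 + 1358954496) + 3038218 = 1358991360 + 3038218 = 1362029578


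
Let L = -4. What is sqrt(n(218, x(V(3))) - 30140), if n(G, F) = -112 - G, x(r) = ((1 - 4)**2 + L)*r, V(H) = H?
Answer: I*sqrt(30470) ≈ 174.56*I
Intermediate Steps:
x(r) = 5*r (x(r) = ((1 - 4)**2 - 4)*r = ((-3)**2 - 4)*r = (9 - 4)*r = 5*r)
sqrt(n(218, x(V(3))) - 30140) = sqrt((-112 - 1*218) - 30140) = sqrt((-112 - 218) - 30140) = sqrt(-330 - 30140) = sqrt(-30470) = I*sqrt(30470)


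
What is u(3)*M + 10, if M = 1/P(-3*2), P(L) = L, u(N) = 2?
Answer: 29/3 ≈ 9.6667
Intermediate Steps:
M = -⅙ (M = 1/(-3*2) = 1/(-6) = -⅙ ≈ -0.16667)
u(3)*M + 10 = 2*(-⅙) + 10 = -⅓ + 10 = 29/3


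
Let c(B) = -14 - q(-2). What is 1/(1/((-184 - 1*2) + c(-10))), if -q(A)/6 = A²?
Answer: -176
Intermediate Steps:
q(A) = -6*A²
c(B) = 10 (c(B) = -14 - (-6)*(-2)² = -14 - (-6)*4 = -14 - 1*(-24) = -14 + 24 = 10)
1/(1/((-184 - 1*2) + c(-10))) = 1/(1/((-184 - 1*2) + 10)) = 1/(1/((-184 - 2) + 10)) = 1/(1/(-186 + 10)) = 1/(1/(-176)) = 1/(-1/176) = -176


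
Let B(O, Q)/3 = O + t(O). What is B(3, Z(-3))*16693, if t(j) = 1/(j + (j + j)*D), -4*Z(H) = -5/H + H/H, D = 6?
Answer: 1969774/13 ≈ 1.5152e+5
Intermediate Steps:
Z(H) = -¼ + 5/(4*H) (Z(H) = -(-5/H + H/H)/4 = -(-5/H + 1)/4 = -(1 - 5/H)/4 = -¼ + 5/(4*H))
t(j) = 1/(13*j) (t(j) = 1/(j + (j + j)*6) = 1/(j + (2*j)*6) = 1/(j + 12*j) = 1/(13*j))
B(O, Q) = 3*O + 3/(13*O) (B(O, Q) = 3*(O + 1/(13*O)) = 3*O + 3/(13*O))
B(3, Z(-3))*16693 = (3*3 + (3/13)/3)*16693 = (9 + (3/13)*(⅓))*16693 = (9 + 1/13)*16693 = (118/13)*16693 = 1969774/13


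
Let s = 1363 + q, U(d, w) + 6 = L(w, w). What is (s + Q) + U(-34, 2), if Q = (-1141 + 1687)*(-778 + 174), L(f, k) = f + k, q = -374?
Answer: -328797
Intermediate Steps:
U(d, w) = -6 + 2*w (U(d, w) = -6 + (w + w) = -6 + 2*w)
Q = -329784 (Q = 546*(-604) = -329784)
s = 989 (s = 1363 - 374 = 989)
(s + Q) + U(-34, 2) = (989 - 329784) + (-6 + 2*2) = -328795 + (-6 + 4) = -328795 - 2 = -328797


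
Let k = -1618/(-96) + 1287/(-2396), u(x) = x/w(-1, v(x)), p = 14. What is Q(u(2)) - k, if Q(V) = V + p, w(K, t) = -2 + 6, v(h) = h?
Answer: -52243/28752 ≈ -1.8170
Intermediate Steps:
w(K, t) = 4
u(x) = x/4
k = 469147/28752 (k = -1618*(-1/96) + 1287*(-1/2396) = 809/48 - 1287/2396 = 469147/28752 ≈ 16.317)
Q(V) = 14 + V (Q(V) = V + 14 = 14 + V)
Q(u(2)) - k = (14 + (¼)*2) - 1*469147/28752 = (14 + ½) - 469147/28752 = 29/2 - 469147/28752 = -52243/28752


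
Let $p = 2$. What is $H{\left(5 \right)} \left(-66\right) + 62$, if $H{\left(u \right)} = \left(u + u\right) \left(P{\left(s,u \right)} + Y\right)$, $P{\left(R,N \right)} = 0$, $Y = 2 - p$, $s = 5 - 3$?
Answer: $62$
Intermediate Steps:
$s = 2$
$Y = 0$ ($Y = 2 - 2 = 0$)
$H{\left(u \right)} = 0$ ($H{\left(u \right)} = \left(u + u\right) \left(0 + 0\right) = 2 u 0 = 0$)
$H{\left(5 \right)} \left(-66\right) + 62 = 0 \left(-66\right) + 62 = 0 + 62 = 62$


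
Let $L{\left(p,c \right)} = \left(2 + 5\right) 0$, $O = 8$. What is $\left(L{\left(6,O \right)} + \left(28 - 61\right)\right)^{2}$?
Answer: $1089$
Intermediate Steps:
$L{\left(p,c \right)} = 0$ ($L{\left(p,c \right)} = 7 \cdot 0 = 0$)
$\left(L{\left(6,O \right)} + \left(28 - 61\right)\right)^{2} = \left(0 + \left(28 - 61\right)\right)^{2} = \left(0 - 33\right)^{2} = \left(-33\right)^{2} = 1089$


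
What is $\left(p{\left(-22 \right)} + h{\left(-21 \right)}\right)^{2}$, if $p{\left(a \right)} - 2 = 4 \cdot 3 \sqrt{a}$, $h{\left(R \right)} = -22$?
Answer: $-2768 - 480 i \sqrt{22} \approx -2768.0 - 2251.4 i$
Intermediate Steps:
$p{\left(a \right)} = 2 + 12 \sqrt{a}$ ($p{\left(a \right)} = 2 + 4 \cdot 3 \sqrt{a} = 2 + 12 \sqrt{a}$)
$\left(p{\left(-22 \right)} + h{\left(-21 \right)}\right)^{2} = \left(\left(2 + 12 \sqrt{-22}\right) - 22\right)^{2} = \left(\left(2 + 12 i \sqrt{22}\right) - 22\right)^{2} = \left(-20 + 12 i \sqrt{22}\right)^{2}$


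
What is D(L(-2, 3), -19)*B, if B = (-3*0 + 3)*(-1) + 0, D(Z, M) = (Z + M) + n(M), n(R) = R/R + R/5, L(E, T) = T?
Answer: 282/5 ≈ 56.400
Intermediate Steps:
n(R) = 1 + R/5 (n(R) = 1 + R*(1/5) = 1 + R/5)
D(Z, M) = 1 + Z + 6*M/5 (D(Z, M) = (Z + M) + (1 + M/5) = (M + Z) + (1 + M/5) = 1 + Z + 6*M/5)
B = -3 (B = (0 + 3)*(-1) + 0 = 3*(-1) + 0 = -3 + 0 = -3)
D(L(-2, 3), -19)*B = (1 + 3 + (6/5)*(-19))*(-3) = (1 + 3 - 114/5)*(-3) = -94/5*(-3) = 282/5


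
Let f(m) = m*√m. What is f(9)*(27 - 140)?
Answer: -3051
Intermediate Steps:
f(m) = m^(3/2)
f(9)*(27 - 140) = 9^(3/2)*(27 - 140) = 27*(-113) = -3051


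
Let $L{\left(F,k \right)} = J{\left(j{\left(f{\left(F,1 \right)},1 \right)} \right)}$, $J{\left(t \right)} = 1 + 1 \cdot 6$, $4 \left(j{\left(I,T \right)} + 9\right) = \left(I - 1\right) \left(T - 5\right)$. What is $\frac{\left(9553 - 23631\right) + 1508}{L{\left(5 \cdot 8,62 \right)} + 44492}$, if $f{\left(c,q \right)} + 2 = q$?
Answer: $- \frac{4190}{14833} \approx -0.28248$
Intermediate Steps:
$f{\left(c,q \right)} = -2 + q$
$j{\left(I,T \right)} = -9 + \frac{\left(-1 + I\right) \left(-5 + T\right)}{4}$ ($j{\left(I,T \right)} = -9 + \frac{\left(I - 1\right) \left(T - 5\right)}{4} = -9 + \frac{\left(-1 + I\right) \left(-5 + T\right)}{4}$)
$J{\left(t \right)} = 7$ ($J{\left(t \right)} = 1 + 6 = 7$)
$L{\left(F,k \right)} = 7$
$\frac{\left(9553 - 23631\right) + 1508}{L{\left(5 \cdot 8,62 \right)} + 44492} = \frac{\left(9553 - 23631\right) + 1508}{7 + 44492} = \frac{\left(9553 - 23631\right) + 1508}{44499} = \left(-14078 + 1508\right) \frac{1}{44499} = \left(-12570\right) \frac{1}{44499} = - \frac{4190}{14833}$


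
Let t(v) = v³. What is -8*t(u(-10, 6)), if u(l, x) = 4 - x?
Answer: 64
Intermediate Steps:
-8*t(u(-10, 6)) = -8*(4 - 1*6)³ = -8*(4 - 6)³ = -8*(-2)³ = -8*(-8) = 64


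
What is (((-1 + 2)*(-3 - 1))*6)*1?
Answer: -24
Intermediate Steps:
(((-1 + 2)*(-3 - 1))*6)*1 = ((1*(-4))*6)*1 = -4*6*1 = -24*1 = -24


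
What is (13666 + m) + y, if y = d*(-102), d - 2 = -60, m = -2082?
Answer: 17500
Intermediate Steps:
d = -58 (d = 2 - 60 = -58)
y = 5916 (y = -58*(-102) = 5916)
(13666 + m) + y = (13666 - 2082) + 5916 = 11584 + 5916 = 17500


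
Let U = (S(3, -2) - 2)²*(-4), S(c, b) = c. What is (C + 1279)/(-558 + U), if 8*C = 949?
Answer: -11181/4496 ≈ -2.4869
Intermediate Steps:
C = 949/8 (C = (⅛)*949 = 949/8 ≈ 118.63)
U = -4 (U = (3 - 2)²*(-4) = 1²*(-4) = 1*(-4) = -4)
(C + 1279)/(-558 + U) = (949/8 + 1279)/(-558 - 4) = (11181/8)/(-562) = (11181/8)*(-1/562) = -11181/4496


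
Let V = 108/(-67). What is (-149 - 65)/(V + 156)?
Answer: -7169/5172 ≈ -1.3861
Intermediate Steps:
V = -108/67 (V = 108*(-1/67) = -108/67 ≈ -1.6119)
(-149 - 65)/(V + 156) = (-149 - 65)/(-108/67 + 156) = -214/(10344/67) = (67/10344)*(-214) = -7169/5172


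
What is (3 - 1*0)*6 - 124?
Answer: -106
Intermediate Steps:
(3 - 1*0)*6 - 124 = (3 + 0)*6 - 124 = 3*6 - 124 = 18 - 124 = -106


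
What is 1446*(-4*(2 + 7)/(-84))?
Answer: 4338/7 ≈ 619.71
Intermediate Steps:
1446*(-4*(2 + 7)/(-84)) = 1446*(-4*9*(-1/84)) = 1446*(-36*(-1/84)) = 1446*(3/7) = 4338/7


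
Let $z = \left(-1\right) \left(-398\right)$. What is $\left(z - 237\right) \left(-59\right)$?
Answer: $-9499$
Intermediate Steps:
$z = 398$
$\left(z - 237\right) \left(-59\right) = \left(398 - 237\right) \left(-59\right) = 161 \left(-59\right) = -9499$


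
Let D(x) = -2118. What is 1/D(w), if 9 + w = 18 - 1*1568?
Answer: -1/2118 ≈ -0.00047214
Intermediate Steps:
w = -1559 (w = -9 + (18 - 1*1568) = -9 + (18 - 1568) = -9 - 1550 = -1559)
1/D(w) = 1/(-2118) = -1/2118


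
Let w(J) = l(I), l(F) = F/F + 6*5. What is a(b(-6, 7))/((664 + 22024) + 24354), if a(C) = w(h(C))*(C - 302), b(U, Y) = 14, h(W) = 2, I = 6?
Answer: -4464/23521 ≈ -0.18979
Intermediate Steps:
l(F) = 31 (l(F) = 1 + 30 = 31)
w(J) = 31
a(C) = -9362 + 31*C (a(C) = 31*(C - 302) = 31*(-302 + C) = -9362 + 31*C)
a(b(-6, 7))/((664 + 22024) + 24354) = (-9362 + 31*14)/((664 + 22024) + 24354) = (-9362 + 434)/(22688 + 24354) = -8928/47042 = -8928*1/47042 = -4464/23521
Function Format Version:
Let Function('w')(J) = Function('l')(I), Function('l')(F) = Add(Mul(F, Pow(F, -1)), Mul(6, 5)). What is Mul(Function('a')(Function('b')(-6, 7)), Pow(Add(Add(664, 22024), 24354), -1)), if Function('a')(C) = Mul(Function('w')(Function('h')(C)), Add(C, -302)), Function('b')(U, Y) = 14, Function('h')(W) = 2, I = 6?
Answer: Rational(-4464, 23521) ≈ -0.18979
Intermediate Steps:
Function('l')(F) = 31 (Function('l')(F) = Add(1, 30) = 31)
Function('w')(J) = 31
Function('a')(C) = Add(-9362, Mul(31, C)) (Function('a')(C) = Mul(31, Add(C, -302)) = Mul(31, Add(-302, C)) = Add(-9362, Mul(31, C)))
Mul(Function('a')(Function('b')(-6, 7)), Pow(Add(Add(664, 22024), 24354), -1)) = Mul(Add(-9362, Mul(31, 14)), Pow(Add(Add(664, 22024), 24354), -1)) = Mul(Add(-9362, 434), Pow(Add(22688, 24354), -1)) = Mul(-8928, Pow(47042, -1)) = Mul(-8928, Rational(1, 47042)) = Rational(-4464, 23521)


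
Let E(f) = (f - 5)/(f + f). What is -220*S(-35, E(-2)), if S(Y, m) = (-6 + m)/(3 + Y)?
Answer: -935/32 ≈ -29.219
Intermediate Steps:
E(f) = (-5 + f)/(2*f) (E(f) = (-5 + f)/((2*f)) = (-5 + f)*(1/(2*f)) = (-5 + f)/(2*f))
S(Y, m) = (-6 + m)/(3 + Y)
-220*S(-35, E(-2)) = -220*(-6 + (½)*(-5 - 2)/(-2))/(3 - 35) = -220*(-6 + (½)*(-½)*(-7))/(-32) = -(-55)*(-6 + 7/4)/8 = -(-55)*(-17)/(8*4) = -220*17/128 = -935/32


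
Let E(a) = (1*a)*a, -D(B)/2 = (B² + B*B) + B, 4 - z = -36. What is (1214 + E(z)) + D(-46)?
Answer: -5558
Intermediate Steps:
z = 40 (z = 4 - 1*(-36) = 4 + 36 = 40)
D(B) = -4*B² - 2*B (D(B) = -2*((B² + B*B) + B) = -2*((B² + B²) + B) = -2*(2*B² + B) = -2*(B + 2*B²) = -4*B² - 2*B)
E(a) = a² (E(a) = a*a = a²)
(1214 + E(z)) + D(-46) = (1214 + 40²) - 2*(-46)*(1 + 2*(-46)) = (1214 + 1600) - 2*(-46)*(1 - 92) = 2814 - 2*(-46)*(-91) = 2814 - 8372 = -5558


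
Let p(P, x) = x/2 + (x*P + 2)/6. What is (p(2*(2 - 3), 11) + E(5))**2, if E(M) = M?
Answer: 1849/36 ≈ 51.361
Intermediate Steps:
p(P, x) = 1/3 + x/2 + P*x/6 (p(P, x) = x*(1/2) + (P*x + 2)*(1/6) = x/2 + (2 + P*x)*(1/6) = x/2 + (1/3 + P*x/6) = 1/3 + x/2 + P*x/6)
(p(2*(2 - 3), 11) + E(5))**2 = ((1/3 + (1/2)*11 + (1/6)*(2*(2 - 3))*11) + 5)**2 = ((1/3 + 11/2 + (1/6)*(2*(-1))*11) + 5)**2 = ((1/3 + 11/2 + (1/6)*(-2)*11) + 5)**2 = ((1/3 + 11/2 - 11/3) + 5)**2 = (13/6 + 5)**2 = (43/6)**2 = 1849/36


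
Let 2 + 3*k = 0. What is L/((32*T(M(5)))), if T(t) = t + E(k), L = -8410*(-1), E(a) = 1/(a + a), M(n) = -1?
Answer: -4205/28 ≈ -150.18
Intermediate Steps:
k = -⅔ (k = -⅔ + (⅓)*0 = -⅔ + 0 = -⅔ ≈ -0.66667)
E(a) = 1/(2*a)
L = 8410
T(t) = -¾ + t (T(t) = t + 1/(2*(-⅔)) = t + (½)*(-3/2) = t - ¾ = -¾ + t)
L/((32*T(M(5)))) = 8410/((32*(-¾ - 1))) = 8410/((32*(-7/4))) = 8410/(-56) = 8410*(-1/56) = -4205/28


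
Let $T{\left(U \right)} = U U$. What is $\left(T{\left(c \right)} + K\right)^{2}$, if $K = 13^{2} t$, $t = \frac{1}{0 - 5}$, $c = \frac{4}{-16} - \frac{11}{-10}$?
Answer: $\frac{175059361}{160000} \approx 1094.1$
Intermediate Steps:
$c = \frac{17}{20}$ ($c = 4 \left(- \frac{1}{16}\right) - - \frac{11}{10} = - \frac{1}{4} + \frac{11}{10} = \frac{17}{20} \approx 0.85$)
$t = - \frac{1}{5}$ ($t = \frac{1}{-5} = - \frac{1}{5} \approx -0.2$)
$T{\left(U \right)} = U^{2}$
$K = - \frac{169}{5}$ ($K = 13^{2} \left(- \frac{1}{5}\right) = 169 \left(- \frac{1}{5}\right) = - \frac{169}{5} \approx -33.8$)
$\left(T{\left(c \right)} + K\right)^{2} = \left(\left(\frac{17}{20}\right)^{2} - \frac{169}{5}\right)^{2} = \left(\frac{289}{400} - \frac{169}{5}\right)^{2} = \left(- \frac{13231}{400}\right)^{2} = \frac{175059361}{160000}$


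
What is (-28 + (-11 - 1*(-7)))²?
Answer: 1024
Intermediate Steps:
(-28 + (-11 - 1*(-7)))² = (-28 + (-11 + 7))² = (-28 - 4)² = (-32)² = 1024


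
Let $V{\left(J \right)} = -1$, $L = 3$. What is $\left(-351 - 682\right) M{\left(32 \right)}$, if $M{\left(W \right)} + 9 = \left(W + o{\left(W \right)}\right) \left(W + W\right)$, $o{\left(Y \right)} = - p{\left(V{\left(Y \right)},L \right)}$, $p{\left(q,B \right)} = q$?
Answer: $-2172399$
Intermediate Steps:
$o{\left(Y \right)} = 1$ ($o{\left(Y \right)} = \left(-1\right) \left(-1\right) = 1$)
$M{\left(W \right)} = -9 + 2 W \left(1 + W\right)$ ($M{\left(W \right)} = -9 + \left(W + 1\right) \left(W + W\right) = -9 + \left(1 + W\right) 2 W = -9 + 2 W \left(1 + W\right)$)
$\left(-351 - 682\right) M{\left(32 \right)} = \left(-351 - 682\right) \left(-9 + 2 \cdot 32 + 2 \cdot 32^{2}\right) = - 1033 \left(-9 + 64 + 2 \cdot 1024\right) = - 1033 \left(-9 + 64 + 2048\right) = \left(-1033\right) 2103 = -2172399$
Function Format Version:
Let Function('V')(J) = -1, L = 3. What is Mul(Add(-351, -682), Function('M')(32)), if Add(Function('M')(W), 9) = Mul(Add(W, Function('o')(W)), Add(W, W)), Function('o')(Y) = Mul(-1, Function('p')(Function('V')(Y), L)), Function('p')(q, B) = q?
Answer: -2172399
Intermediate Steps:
Function('o')(Y) = 1 (Function('o')(Y) = Mul(-1, -1) = 1)
Function('M')(W) = Add(-9, Mul(2, W, Add(1, W))) (Function('M')(W) = Add(-9, Mul(Add(W, 1), Add(W, W))) = Add(-9, Mul(Add(1, W), Mul(2, W))) = Add(-9, Mul(2, W, Add(1, W))))
Mul(Add(-351, -682), Function('M')(32)) = Mul(Add(-351, -682), Add(-9, Mul(2, 32), Mul(2, Pow(32, 2)))) = Mul(-1033, Add(-9, 64, Mul(2, 1024))) = Mul(-1033, Add(-9, 64, 2048)) = Mul(-1033, 2103) = -2172399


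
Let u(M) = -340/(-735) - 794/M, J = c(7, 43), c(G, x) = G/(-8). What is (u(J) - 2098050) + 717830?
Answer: -202758880/147 ≈ -1.3793e+6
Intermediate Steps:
c(G, x) = -G/8 (c(G, x) = G*(-⅛) = -G/8)
J = -7/8 (J = -⅛*7 = -7/8 ≈ -0.87500)
u(M) = 68/147 - 794/M (u(M) = -340*(-1/735) - 794/M = 68/147 - 794/M)
(u(J) - 2098050) + 717830 = ((68/147 - 794/(-7/8)) - 2098050) + 717830 = ((68/147 - 794*(-8/7)) - 2098050) + 717830 = ((68/147 + 6352/7) - 2098050) + 717830 = (133460/147 - 2098050) + 717830 = -308279890/147 + 717830 = -202758880/147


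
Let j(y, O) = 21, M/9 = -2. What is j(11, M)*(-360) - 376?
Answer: -7936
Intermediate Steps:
M = -18 (M = 9*(-2) = -18)
j(11, M)*(-360) - 376 = 21*(-360) - 376 = -7560 - 376 = -7936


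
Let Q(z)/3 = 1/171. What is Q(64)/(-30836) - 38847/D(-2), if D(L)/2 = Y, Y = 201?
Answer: -11379917941/117762684 ≈ -96.634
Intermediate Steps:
Q(z) = 1/57 (Q(z) = 3/171 = 3*(1/171) = 1/57)
D(L) = 402 (D(L) = 2*201 = 402)
Q(64)/(-30836) - 38847/D(-2) = (1/57)/(-30836) - 38847/402 = (1/57)*(-1/30836) - 38847*1/402 = -1/1757652 - 12949/134 = -11379917941/117762684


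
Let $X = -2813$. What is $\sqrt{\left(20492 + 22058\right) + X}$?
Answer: $\sqrt{39737} \approx 199.34$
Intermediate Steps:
$\sqrt{\left(20492 + 22058\right) + X} = \sqrt{\left(20492 + 22058\right) - 2813} = \sqrt{42550 - 2813} = \sqrt{39737}$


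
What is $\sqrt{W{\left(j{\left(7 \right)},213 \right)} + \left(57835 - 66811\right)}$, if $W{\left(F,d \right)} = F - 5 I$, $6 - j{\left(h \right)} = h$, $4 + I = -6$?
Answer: $i \sqrt{8927} \approx 94.483 i$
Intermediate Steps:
$I = -10$ ($I = -4 - 6 = -10$)
$j{\left(h \right)} = 6 - h$
$W{\left(F,d \right)} = 50 + F$ ($W{\left(F,d \right)} = F - -50 = F + 50 = 50 + F$)
$\sqrt{W{\left(j{\left(7 \right)},213 \right)} + \left(57835 - 66811\right)} = \sqrt{\left(50 + \left(6 - 7\right)\right) + \left(57835 - 66811\right)} = \sqrt{\left(50 - 1\right) - 8976} = \sqrt{49 - 8976} = \sqrt{-8927} = i \sqrt{8927}$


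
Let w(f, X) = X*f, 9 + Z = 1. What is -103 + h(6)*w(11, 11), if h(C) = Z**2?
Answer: 7641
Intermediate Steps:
Z = -8 (Z = -9 + 1 = -8)
h(C) = 64 (h(C) = (-8)**2 = 64)
-103 + h(6)*w(11, 11) = -103 + 64*(11*11) = -103 + 64*121 = -103 + 7744 = 7641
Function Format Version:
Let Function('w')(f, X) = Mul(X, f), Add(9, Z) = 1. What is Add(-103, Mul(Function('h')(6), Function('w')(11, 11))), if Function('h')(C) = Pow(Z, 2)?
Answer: 7641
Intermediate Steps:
Z = -8 (Z = Add(-9, 1) = -8)
Function('h')(C) = 64 (Function('h')(C) = Pow(-8, 2) = 64)
Add(-103, Mul(Function('h')(6), Function('w')(11, 11))) = Add(-103, Mul(64, Mul(11, 11))) = Add(-103, Mul(64, 121)) = Add(-103, 7744) = 7641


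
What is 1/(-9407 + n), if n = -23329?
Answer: -1/32736 ≈ -3.0547e-5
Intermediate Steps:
1/(-9407 + n) = 1/(-9407 - 23329) = 1/(-32736) = -1/32736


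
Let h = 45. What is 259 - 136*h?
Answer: -5861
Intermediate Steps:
259 - 136*h = 259 - 136*45 = 259 - 6120 = -5861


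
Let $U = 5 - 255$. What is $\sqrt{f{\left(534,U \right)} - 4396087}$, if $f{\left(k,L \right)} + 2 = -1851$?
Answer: $6 i \sqrt{122165} \approx 2097.1 i$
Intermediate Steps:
$U = -250$ ($U = 5 - 255 = -250$)
$f{\left(k,L \right)} = -1853$ ($f{\left(k,L \right)} = -2 - 1851 = -1853$)
$\sqrt{f{\left(534,U \right)} - 4396087} = \sqrt{-1853 - 4396087} = \sqrt{-4397940} = 6 i \sqrt{122165}$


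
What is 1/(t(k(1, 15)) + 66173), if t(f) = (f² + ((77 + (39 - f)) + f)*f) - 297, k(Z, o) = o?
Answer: 1/67841 ≈ 1.4740e-5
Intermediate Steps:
t(f) = -297 + f² + 116*f (t(f) = (f² + ((116 - f) + f)*f) - 297 = (f² + 116*f) - 297 = -297 + f² + 116*f)
1/(t(k(1, 15)) + 66173) = 1/((-297 + 15² + 116*15) + 66173) = 1/((-297 + 225 + 1740) + 66173) = 1/(1668 + 66173) = 1/67841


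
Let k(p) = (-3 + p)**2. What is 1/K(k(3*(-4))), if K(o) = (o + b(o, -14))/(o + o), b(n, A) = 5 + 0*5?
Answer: 45/23 ≈ 1.9565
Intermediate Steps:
b(n, A) = 5 (b(n, A) = 5 + 0 = 5)
K(o) = (5 + o)/(2*o) (K(o) = (o + 5)/(o + o) = (5 + o)/((2*o)) = (5 + o)*(1/(2*o)) = (5 + o)/(2*o))
1/K(k(3*(-4))) = 1/((5 + (-3 + 3*(-4))**2)/(2*((-3 + 3*(-4))**2))) = 1/((5 + (-3 - 12)**2)/(2*((-3 - 12)**2))) = 1/((5 + (-15)**2)/(2*((-15)**2))) = 1/((1/2)*(5 + 225)/225) = 1/((1/2)*(1/225)*230) = 1/(23/45) = 45/23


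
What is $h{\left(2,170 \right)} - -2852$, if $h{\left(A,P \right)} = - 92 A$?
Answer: $2668$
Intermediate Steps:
$h{\left(2,170 \right)} - -2852 = \left(-92\right) 2 - -2852 = -184 + 2852 = 2668$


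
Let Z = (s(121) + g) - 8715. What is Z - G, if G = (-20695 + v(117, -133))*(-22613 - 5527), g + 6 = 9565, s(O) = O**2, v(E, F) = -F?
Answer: -578599195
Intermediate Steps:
g = 9559 (g = -6 + 9565 = 9559)
G = 578614680 (G = (-20695 - 1*(-133))*(-22613 - 5527) = (-20695 + 133)*(-28140) = -20562*(-28140) = 578614680)
Z = 15485 (Z = (121**2 + 9559) - 8715 = (14641 + 9559) - 8715 = 24200 - 8715 = 15485)
Z - G = 15485 - 1*578614680 = 15485 - 578614680 = -578599195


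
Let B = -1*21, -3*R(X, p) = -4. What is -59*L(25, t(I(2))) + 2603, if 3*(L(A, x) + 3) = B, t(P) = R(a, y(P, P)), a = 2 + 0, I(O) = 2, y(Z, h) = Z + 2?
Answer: 3193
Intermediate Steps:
y(Z, h) = 2 + Z
a = 2
R(X, p) = 4/3 (R(X, p) = -1/3*(-4) = 4/3)
t(P) = 4/3
B = -21
L(A, x) = -10 (L(A, x) = -3 + (1/3)*(-21) = -3 - 7 = -10)
-59*L(25, t(I(2))) + 2603 = -59*(-10) + 2603 = 590 + 2603 = 3193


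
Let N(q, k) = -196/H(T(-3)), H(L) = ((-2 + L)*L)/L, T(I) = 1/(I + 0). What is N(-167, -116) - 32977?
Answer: -32893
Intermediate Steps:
T(I) = 1/I
H(L) = -2 + L (H(L) = (L*(-2 + L))/L = -2 + L)
N(q, k) = 84 (N(q, k) = -196/(-2 + 1/(-3)) = -196/(-2 - ⅓) = -196/(-7/3) = -196*(-3/7) = 84)
N(-167, -116) - 32977 = 84 - 32977 = -32893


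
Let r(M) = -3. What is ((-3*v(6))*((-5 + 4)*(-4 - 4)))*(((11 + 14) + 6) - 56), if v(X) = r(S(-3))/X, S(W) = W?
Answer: -300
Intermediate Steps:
v(X) = -3/X
((-3*v(6))*((-5 + 4)*(-4 - 4)))*(((11 + 14) + 6) - 56) = ((-(-9)/6)*((-5 + 4)*(-4 - 4)))*(((11 + 14) + 6) - 56) = ((-(-9)/6)*(-1*(-8)))*((25 + 6) - 56) = (-3*(-1/2)*8)*(31 - 56) = ((3/2)*8)*(-25) = 12*(-25) = -300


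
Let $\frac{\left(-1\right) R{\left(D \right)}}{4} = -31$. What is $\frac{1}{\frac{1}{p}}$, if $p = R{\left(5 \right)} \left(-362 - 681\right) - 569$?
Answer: $-129901$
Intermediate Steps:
$R{\left(D \right)} = 124$ ($R{\left(D \right)} = \left(-4\right) \left(-31\right) = 124$)
$p = -129901$ ($p = 124 \left(-362 - 681\right) - 569 = 124 \left(-1043\right) - 569 = -129332 - 569 = -129901$)
$\frac{1}{\frac{1}{p}} = \frac{1}{\frac{1}{-129901}} = \frac{1}{- \frac{1}{129901}} = -129901$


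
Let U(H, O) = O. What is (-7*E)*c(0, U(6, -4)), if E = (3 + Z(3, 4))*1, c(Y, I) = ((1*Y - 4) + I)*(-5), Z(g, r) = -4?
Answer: 280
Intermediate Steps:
c(Y, I) = 20 - 5*I - 5*Y (c(Y, I) = ((Y - 4) + I)*(-5) = ((-4 + Y) + I)*(-5) = (-4 + I + Y)*(-5) = 20 - 5*I - 5*Y)
E = -1 (E = (3 - 4)*1 = -1*1 = -1)
(-7*E)*c(0, U(6, -4)) = (-7*(-1))*(20 - 5*(-4) - 5*0) = 7*(20 + 20 + 0) = 7*40 = 280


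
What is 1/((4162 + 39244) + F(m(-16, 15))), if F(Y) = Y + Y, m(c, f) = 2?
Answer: 1/43410 ≈ 2.3036e-5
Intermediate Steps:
F(Y) = 2*Y
1/((4162 + 39244) + F(m(-16, 15))) = 1/((4162 + 39244) + 2*2) = 1/(43406 + 4) = 1/43410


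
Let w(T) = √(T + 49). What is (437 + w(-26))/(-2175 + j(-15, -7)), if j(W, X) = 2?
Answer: -437/2173 - √23/2173 ≈ -0.20331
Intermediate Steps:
w(T) = √(49 + T)
(437 + w(-26))/(-2175 + j(-15, -7)) = (437 + √(49 - 26))/(-2175 + 2) = (437 + √23)/(-2173) = (437 + √23)*(-1/2173) = -437/2173 - √23/2173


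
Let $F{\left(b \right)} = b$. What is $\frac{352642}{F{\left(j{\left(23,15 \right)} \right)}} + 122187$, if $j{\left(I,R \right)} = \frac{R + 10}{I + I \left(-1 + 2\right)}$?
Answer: $\frac{19276207}{25} \approx 7.7105 \cdot 10^{5}$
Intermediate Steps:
$j{\left(I,R \right)} = \frac{10 + R}{2 I}$ ($j{\left(I,R \right)} = \frac{10 + R}{I + I 1} = \frac{10 + R}{I + I} = \frac{10 + R}{2 I}$)
$\frac{352642}{F{\left(j{\left(23,15 \right)} \right)}} + 122187 = \frac{352642}{\frac{1}{2} \cdot \frac{1}{23} \left(10 + 15\right)} + 122187 = \frac{352642}{\frac{1}{2} \cdot \frac{1}{23} \cdot 25} + 122187 = \frac{352642}{\frac{25}{46}} + 122187 = 352642 \cdot \frac{46}{25} + 122187 = \frac{16221532}{25} + 122187 = \frac{19276207}{25}$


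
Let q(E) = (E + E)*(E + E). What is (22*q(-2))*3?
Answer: 1056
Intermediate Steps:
q(E) = 4*E**2 (q(E) = (2*E)*(2*E) = 4*E**2)
(22*q(-2))*3 = (22*(4*(-2)**2))*3 = (22*(4*4))*3 = (22*16)*3 = 352*3 = 1056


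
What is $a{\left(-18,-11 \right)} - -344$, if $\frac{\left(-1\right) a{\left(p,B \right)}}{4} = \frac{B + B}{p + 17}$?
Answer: $256$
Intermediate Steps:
$a{\left(p,B \right)} = - \frac{8 B}{17 + p}$ ($a{\left(p,B \right)} = - 4 \frac{B + B}{p + 17} = - 4 \frac{2 B}{17 + p} = - \frac{8 B}{17 + p}$)
$a{\left(-18,-11 \right)} - -344 = \left(-8\right) \left(-11\right) \frac{1}{17 - 18} - -344 = \left(-8\right) \left(-11\right) \frac{1}{-1} + 344 = \left(-8\right) \left(-11\right) \left(-1\right) + 344 = -88 + 344 = 256$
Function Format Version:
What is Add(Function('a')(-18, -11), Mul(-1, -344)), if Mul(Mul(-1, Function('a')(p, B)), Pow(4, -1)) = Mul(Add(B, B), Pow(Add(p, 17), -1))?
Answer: 256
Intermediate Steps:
Function('a')(p, B) = Mul(-8, B, Pow(Add(17, p), -1)) (Function('a')(p, B) = Mul(-4, Mul(Add(B, B), Pow(Add(p, 17), -1))) = Mul(-4, Mul(Mul(2, B), Pow(Add(17, p), -1))) = Mul(-4, Mul(2, B, Pow(Add(17, p), -1))) = Mul(-8, B, Pow(Add(17, p), -1)))
Add(Function('a')(-18, -11), Mul(-1, -344)) = Add(Mul(-8, -11, Pow(Add(17, -18), -1)), Mul(-1, -344)) = Add(Mul(-8, -11, Pow(-1, -1)), 344) = Add(Mul(-8, -11, -1), 344) = Add(-88, 344) = 256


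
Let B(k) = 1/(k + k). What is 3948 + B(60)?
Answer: 473761/120 ≈ 3948.0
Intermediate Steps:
B(k) = 1/(2*k)
3948 + B(60) = 3948 + (1/2)/60 = 3948 + (1/2)*(1/60) = 3948 + 1/120 = 473761/120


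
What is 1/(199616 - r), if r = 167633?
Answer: 1/31983 ≈ 3.1267e-5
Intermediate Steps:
1/(199616 - r) = 1/(199616 - 1*167633) = 1/(199616 - 167633) = 1/31983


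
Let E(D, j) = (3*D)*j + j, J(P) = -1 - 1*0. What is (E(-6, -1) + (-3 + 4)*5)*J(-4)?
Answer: -22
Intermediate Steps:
J(P) = -1 (J(P) = -1 + 0 = -1)
E(D, j) = j + 3*D*j (E(D, j) = 3*D*j + j = j + 3*D*j)
(E(-6, -1) + (-3 + 4)*5)*J(-4) = (-(1 + 3*(-6)) + (-3 + 4)*5)*(-1) = (-(1 - 18) + 1*5)*(-1) = (-1*(-17) + 5)*(-1) = (17 + 5)*(-1) = 22*(-1) = -22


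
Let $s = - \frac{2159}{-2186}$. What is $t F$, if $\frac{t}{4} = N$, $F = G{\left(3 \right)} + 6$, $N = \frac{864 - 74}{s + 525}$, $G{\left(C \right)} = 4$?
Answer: $\frac{69077600}{1149809} \approx 60.077$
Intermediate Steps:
$s = \frac{2159}{2186}$ ($s = \left(-2159\right) \left(- \frac{1}{2186}\right) = \frac{2159}{2186} \approx 0.98765$)
$N = \frac{1726940}{1149809}$ ($N = \frac{864 - 74}{\frac{2159}{2186} + 525} = \frac{790}{\frac{1149809}{2186}} = 790 \cdot \frac{2186}{1149809} = \frac{1726940}{1149809} \approx 1.5019$)
$F = 10$ ($F = 4 + 6 = 10$)
$t = \frac{6907760}{1149809}$ ($t = 4 \cdot \frac{1726940}{1149809} = \frac{6907760}{1149809} \approx 6.0077$)
$t F = \frac{6907760}{1149809} \cdot 10 = \frac{69077600}{1149809}$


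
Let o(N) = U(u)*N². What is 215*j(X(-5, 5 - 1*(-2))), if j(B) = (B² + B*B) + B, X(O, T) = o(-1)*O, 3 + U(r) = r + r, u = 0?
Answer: 99975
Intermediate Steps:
U(r) = -3 + 2*r (U(r) = -3 + (r + r) = -3 + 2*r)
o(N) = -3*N² (o(N) = (-3 + 2*0)*N² = (-3 + 0)*N² = -3*N²)
X(O, T) = -3*O (X(O, T) = (-3*(-1)²)*O = (-3*1)*O = -3*O)
j(B) = B + 2*B² (j(B) = (B² + B²) + B = 2*B² + B = B + 2*B²)
215*j(X(-5, 5 - 1*(-2))) = 215*((-3*(-5))*(1 + 2*(-3*(-5)))) = 215*(15*(1 + 2*15)) = 215*(15*(1 + 30)) = 215*(15*31) = 215*465 = 99975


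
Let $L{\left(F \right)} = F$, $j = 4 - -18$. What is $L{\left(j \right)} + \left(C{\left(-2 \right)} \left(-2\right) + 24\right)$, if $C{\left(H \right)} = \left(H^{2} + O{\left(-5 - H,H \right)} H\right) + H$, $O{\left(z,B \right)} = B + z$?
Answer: $22$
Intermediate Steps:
$j = 22$ ($j = 4 + 18 = 22$)
$C{\left(H \right)} = H^{2} - 4 H$ ($C{\left(H \right)} = \left(H^{2} + \left(H - \left(5 + H\right)\right) H\right) + H = \left(H^{2} - 5 H\right) + H = H^{2} - 4 H$)
$L{\left(j \right)} + \left(C{\left(-2 \right)} \left(-2\right) + 24\right) = 22 + \left(- 2 \left(-4 - 2\right) \left(-2\right) + 24\right) = 22 + \left(\left(-2\right) \left(-6\right) \left(-2\right) + 24\right) = 22 + \left(12 \left(-2\right) + 24\right) = 22 + \left(-24 + 24\right) = 22 + 0 = 22$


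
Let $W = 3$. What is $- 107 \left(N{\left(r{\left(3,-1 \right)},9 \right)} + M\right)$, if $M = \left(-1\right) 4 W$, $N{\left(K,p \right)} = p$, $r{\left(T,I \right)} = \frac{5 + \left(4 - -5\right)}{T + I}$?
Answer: $321$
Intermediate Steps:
$r{\left(T,I \right)} = \frac{14}{I + T}$ ($r{\left(T,I \right)} = \frac{5 + \left(4 + 5\right)}{I + T} = \frac{5 + 9}{I + T} = \frac{14}{I + T}$)
$M = -12$ ($M = \left(-1\right) 4 \cdot 3 = \left(-4\right) 3 = -12$)
$- 107 \left(N{\left(r{\left(3,-1 \right)},9 \right)} + M\right) = - 107 \left(9 - 12\right) = \left(-107\right) \left(-3\right) = 321$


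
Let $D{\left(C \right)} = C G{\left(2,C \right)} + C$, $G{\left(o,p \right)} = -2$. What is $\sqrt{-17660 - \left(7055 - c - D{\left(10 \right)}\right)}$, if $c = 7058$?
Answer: $3 i \sqrt{1963} \approx 132.92 i$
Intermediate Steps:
$D{\left(C \right)} = - C$ ($D{\left(C \right)} = C \left(-2\right) + C = - 2 C + C = - C$)
$\sqrt{-17660 - \left(7055 - c - D{\left(10 \right)}\right)} = \sqrt{-17660 + \left(\left(7058 - 10\right) - 7055\right)} = \sqrt{-17660 + \left(7048 - 7055\right)} = \sqrt{-17660 - 7} = \sqrt{-17667} = 3 i \sqrt{1963}$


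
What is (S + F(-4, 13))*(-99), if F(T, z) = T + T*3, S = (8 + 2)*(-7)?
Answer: 8514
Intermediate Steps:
S = -70 (S = 10*(-7) = -70)
F(T, z) = 4*T (F(T, z) = T + 3*T = 4*T)
(S + F(-4, 13))*(-99) = (-70 + 4*(-4))*(-99) = (-70 - 16)*(-99) = -86*(-99) = 8514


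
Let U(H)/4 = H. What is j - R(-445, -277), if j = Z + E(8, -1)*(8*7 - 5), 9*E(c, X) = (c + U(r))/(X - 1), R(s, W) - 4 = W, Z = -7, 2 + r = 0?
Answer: 266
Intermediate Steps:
r = -2 (r = -2 + 0 = -2)
R(s, W) = 4 + W
U(H) = 4*H
E(c, X) = (-8 + c)/(9*(-1 + X)) (E(c, X) = ((c + 4*(-2))/(X - 1))/9 = ((c - 8)/(-1 + X))/9 = ((-8 + c)/(-1 + X))/9 = (-8 + c)/(9*(-1 + X)))
j = -7 (j = -7 + ((-8 + 8)/(9*(-1 - 1)))*(8*7 - 5) = -7 + ((⅑)*0/(-2))*(56 - 5) = -7 + ((⅑)*(-½)*0)*51 = -7 + 0*51 = -7 + 0 = -7)
j - R(-445, -277) = -7 - (4 - 277) = -7 - 1*(-273) = -7 + 273 = 266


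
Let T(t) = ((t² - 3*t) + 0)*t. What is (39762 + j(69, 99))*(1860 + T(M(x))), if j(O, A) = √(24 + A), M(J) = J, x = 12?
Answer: 125488872 + 3156*√123 ≈ 1.2552e+8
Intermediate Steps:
T(t) = t*(t² - 3*t) (T(t) = (t² - 3*t)*t = t*(t² - 3*t))
(39762 + j(69, 99))*(1860 + T(M(x))) = (39762 + √(24 + 99))*(1860 + 12²*(-3 + 12)) = (39762 + √123)*(1860 + 144*9) = (39762 + √123)*(1860 + 1296) = (39762 + √123)*3156 = 125488872 + 3156*√123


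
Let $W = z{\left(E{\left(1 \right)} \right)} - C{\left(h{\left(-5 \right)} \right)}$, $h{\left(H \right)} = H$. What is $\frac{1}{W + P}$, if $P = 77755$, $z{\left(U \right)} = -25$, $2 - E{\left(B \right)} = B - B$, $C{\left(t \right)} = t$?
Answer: $\frac{1}{77735} \approx 1.2864 \cdot 10^{-5}$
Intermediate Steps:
$E{\left(B \right)} = 2$ ($E{\left(B \right)} = 2 - \left(B - B\right) = 2 - 0 = 2 + 0 = 2$)
$W = -20$ ($W = -25 - -5 = -25 + 5 = -20$)
$\frac{1}{W + P} = \frac{1}{-20 + 77755} = \frac{1}{77735}$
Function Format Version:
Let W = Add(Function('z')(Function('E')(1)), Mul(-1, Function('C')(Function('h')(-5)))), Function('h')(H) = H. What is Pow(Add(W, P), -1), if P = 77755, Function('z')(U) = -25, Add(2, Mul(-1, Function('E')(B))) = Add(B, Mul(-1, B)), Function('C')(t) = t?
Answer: Rational(1, 77735) ≈ 1.2864e-5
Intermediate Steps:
Function('E')(B) = 2 (Function('E')(B) = Add(2, Mul(-1, Add(B, Mul(-1, B)))) = Add(2, Mul(-1, 0)) = Add(2, 0) = 2)
W = -20 (W = Add(-25, Mul(-1, -5)) = Add(-25, 5) = -20)
Pow(Add(W, P), -1) = Pow(Add(-20, 77755), -1) = Pow(77735, -1) = Rational(1, 77735)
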